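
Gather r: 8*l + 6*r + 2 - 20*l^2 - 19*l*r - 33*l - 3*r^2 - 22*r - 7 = -20*l^2 - 25*l - 3*r^2 + r*(-19*l - 16) - 5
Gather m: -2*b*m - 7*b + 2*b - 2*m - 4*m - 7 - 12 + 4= -5*b + m*(-2*b - 6) - 15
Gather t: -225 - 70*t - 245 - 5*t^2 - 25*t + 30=-5*t^2 - 95*t - 440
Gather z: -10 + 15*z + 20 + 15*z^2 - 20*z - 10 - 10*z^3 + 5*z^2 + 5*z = -10*z^3 + 20*z^2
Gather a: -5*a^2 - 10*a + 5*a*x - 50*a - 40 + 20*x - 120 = -5*a^2 + a*(5*x - 60) + 20*x - 160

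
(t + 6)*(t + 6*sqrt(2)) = t^2 + 6*t + 6*sqrt(2)*t + 36*sqrt(2)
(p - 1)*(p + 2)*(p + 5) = p^3 + 6*p^2 + 3*p - 10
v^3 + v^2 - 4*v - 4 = (v - 2)*(v + 1)*(v + 2)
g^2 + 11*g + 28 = (g + 4)*(g + 7)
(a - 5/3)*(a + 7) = a^2 + 16*a/3 - 35/3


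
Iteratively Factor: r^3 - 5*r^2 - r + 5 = (r - 1)*(r^2 - 4*r - 5) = (r - 1)*(r + 1)*(r - 5)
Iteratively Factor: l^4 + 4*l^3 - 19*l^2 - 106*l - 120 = (l - 5)*(l^3 + 9*l^2 + 26*l + 24) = (l - 5)*(l + 4)*(l^2 + 5*l + 6) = (l - 5)*(l + 2)*(l + 4)*(l + 3)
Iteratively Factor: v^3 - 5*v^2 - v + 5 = (v - 1)*(v^2 - 4*v - 5) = (v - 5)*(v - 1)*(v + 1)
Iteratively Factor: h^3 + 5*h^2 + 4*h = (h)*(h^2 + 5*h + 4) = h*(h + 4)*(h + 1)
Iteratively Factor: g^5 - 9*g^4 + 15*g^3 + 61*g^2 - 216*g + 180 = (g - 3)*(g^4 - 6*g^3 - 3*g^2 + 52*g - 60) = (g - 5)*(g - 3)*(g^3 - g^2 - 8*g + 12) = (g - 5)*(g - 3)*(g + 3)*(g^2 - 4*g + 4) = (g - 5)*(g - 3)*(g - 2)*(g + 3)*(g - 2)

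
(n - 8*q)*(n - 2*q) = n^2 - 10*n*q + 16*q^2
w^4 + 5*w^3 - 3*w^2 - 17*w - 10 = (w - 2)*(w + 1)^2*(w + 5)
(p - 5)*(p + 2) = p^2 - 3*p - 10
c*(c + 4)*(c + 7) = c^3 + 11*c^2 + 28*c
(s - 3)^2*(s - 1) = s^3 - 7*s^2 + 15*s - 9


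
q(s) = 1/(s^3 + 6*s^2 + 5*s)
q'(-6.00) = -0.05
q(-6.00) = -0.03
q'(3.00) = -0.00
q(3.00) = 0.01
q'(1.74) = -0.03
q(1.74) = 0.03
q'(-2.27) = 0.11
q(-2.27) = 0.13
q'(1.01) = -0.14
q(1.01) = 0.08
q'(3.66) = -0.00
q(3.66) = 0.01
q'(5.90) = -0.00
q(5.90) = 0.00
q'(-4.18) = -0.06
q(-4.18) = 0.09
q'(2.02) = -0.02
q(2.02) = 0.02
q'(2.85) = -0.01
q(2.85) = 0.01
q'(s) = (-3*s^2 - 12*s - 5)/(s^3 + 6*s^2 + 5*s)^2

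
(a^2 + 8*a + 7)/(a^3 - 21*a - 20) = (a + 7)/(a^2 - a - 20)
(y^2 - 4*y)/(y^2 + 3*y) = (y - 4)/(y + 3)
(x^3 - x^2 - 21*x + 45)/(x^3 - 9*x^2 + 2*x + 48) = (x^2 + 2*x - 15)/(x^2 - 6*x - 16)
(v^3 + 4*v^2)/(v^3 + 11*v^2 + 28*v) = v/(v + 7)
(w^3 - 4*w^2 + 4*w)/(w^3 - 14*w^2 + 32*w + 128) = w*(w^2 - 4*w + 4)/(w^3 - 14*w^2 + 32*w + 128)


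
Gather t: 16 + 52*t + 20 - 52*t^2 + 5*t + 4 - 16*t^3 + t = -16*t^3 - 52*t^2 + 58*t + 40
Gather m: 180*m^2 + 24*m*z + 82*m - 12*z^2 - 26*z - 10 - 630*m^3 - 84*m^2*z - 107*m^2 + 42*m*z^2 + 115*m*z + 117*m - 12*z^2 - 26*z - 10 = -630*m^3 + m^2*(73 - 84*z) + m*(42*z^2 + 139*z + 199) - 24*z^2 - 52*z - 20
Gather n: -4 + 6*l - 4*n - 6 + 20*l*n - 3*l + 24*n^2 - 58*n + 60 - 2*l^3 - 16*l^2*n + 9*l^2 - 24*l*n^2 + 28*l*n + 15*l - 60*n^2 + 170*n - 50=-2*l^3 + 9*l^2 + 18*l + n^2*(-24*l - 36) + n*(-16*l^2 + 48*l + 108)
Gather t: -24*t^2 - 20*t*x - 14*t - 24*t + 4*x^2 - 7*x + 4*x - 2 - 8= -24*t^2 + t*(-20*x - 38) + 4*x^2 - 3*x - 10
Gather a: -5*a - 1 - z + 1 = -5*a - z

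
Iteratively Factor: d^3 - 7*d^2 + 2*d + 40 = (d + 2)*(d^2 - 9*d + 20) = (d - 4)*(d + 2)*(d - 5)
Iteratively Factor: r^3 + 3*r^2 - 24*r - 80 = (r + 4)*(r^2 - r - 20) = (r + 4)^2*(r - 5)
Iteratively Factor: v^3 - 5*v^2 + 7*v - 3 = (v - 1)*(v^2 - 4*v + 3) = (v - 3)*(v - 1)*(v - 1)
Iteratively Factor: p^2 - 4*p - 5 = (p + 1)*(p - 5)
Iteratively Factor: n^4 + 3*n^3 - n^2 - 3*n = (n - 1)*(n^3 + 4*n^2 + 3*n) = (n - 1)*(n + 1)*(n^2 + 3*n) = (n - 1)*(n + 1)*(n + 3)*(n)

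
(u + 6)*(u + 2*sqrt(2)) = u^2 + 2*sqrt(2)*u + 6*u + 12*sqrt(2)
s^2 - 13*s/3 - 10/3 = (s - 5)*(s + 2/3)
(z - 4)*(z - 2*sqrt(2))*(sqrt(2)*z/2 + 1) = sqrt(2)*z^3/2 - 2*sqrt(2)*z^2 - z^2 - 2*sqrt(2)*z + 4*z + 8*sqrt(2)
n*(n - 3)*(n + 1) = n^3 - 2*n^2 - 3*n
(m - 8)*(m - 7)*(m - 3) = m^3 - 18*m^2 + 101*m - 168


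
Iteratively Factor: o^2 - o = (o)*(o - 1)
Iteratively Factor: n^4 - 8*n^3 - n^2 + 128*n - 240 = (n + 4)*(n^3 - 12*n^2 + 47*n - 60) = (n - 5)*(n + 4)*(n^2 - 7*n + 12) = (n - 5)*(n - 3)*(n + 4)*(n - 4)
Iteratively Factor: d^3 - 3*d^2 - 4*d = (d + 1)*(d^2 - 4*d) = d*(d + 1)*(d - 4)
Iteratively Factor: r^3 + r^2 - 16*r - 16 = (r - 4)*(r^2 + 5*r + 4) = (r - 4)*(r + 4)*(r + 1)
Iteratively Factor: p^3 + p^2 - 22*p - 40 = (p + 4)*(p^2 - 3*p - 10) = (p + 2)*(p + 4)*(p - 5)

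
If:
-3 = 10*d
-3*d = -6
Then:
No Solution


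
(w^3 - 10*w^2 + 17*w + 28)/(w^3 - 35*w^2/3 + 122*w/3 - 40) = 3*(w^2 - 6*w - 7)/(3*w^2 - 23*w + 30)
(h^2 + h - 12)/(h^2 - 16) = (h - 3)/(h - 4)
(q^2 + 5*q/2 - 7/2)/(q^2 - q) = (q + 7/2)/q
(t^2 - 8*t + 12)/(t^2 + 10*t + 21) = (t^2 - 8*t + 12)/(t^2 + 10*t + 21)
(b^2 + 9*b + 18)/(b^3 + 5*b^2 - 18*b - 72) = 1/(b - 4)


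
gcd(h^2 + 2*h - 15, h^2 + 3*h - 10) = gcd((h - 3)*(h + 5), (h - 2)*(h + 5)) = h + 5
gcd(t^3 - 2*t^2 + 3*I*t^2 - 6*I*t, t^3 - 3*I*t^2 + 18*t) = t^2 + 3*I*t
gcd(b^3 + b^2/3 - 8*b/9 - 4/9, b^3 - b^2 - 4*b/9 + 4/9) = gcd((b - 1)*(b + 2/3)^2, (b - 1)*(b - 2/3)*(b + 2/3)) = b^2 - b/3 - 2/3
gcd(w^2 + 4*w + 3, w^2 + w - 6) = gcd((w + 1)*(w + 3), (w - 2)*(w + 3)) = w + 3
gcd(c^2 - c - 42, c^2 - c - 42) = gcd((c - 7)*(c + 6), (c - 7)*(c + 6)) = c^2 - c - 42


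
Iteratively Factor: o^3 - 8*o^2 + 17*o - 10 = (o - 5)*(o^2 - 3*o + 2) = (o - 5)*(o - 2)*(o - 1)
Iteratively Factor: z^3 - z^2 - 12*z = (z + 3)*(z^2 - 4*z) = (z - 4)*(z + 3)*(z)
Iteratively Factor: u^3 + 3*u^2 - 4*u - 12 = (u - 2)*(u^2 + 5*u + 6) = (u - 2)*(u + 2)*(u + 3)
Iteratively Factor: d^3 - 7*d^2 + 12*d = (d)*(d^2 - 7*d + 12) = d*(d - 3)*(d - 4)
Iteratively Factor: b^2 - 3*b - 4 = (b - 4)*(b + 1)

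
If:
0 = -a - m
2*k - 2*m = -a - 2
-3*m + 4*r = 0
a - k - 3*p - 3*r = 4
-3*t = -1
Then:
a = -4*r/3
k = 2*r - 1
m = 4*r/3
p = -19*r/9 - 1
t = 1/3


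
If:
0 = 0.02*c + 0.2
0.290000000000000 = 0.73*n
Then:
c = -10.00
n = 0.40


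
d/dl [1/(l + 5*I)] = -1/(l + 5*I)^2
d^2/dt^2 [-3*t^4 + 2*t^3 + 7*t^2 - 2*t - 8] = -36*t^2 + 12*t + 14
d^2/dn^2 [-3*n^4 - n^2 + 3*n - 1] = -36*n^2 - 2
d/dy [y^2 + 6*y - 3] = 2*y + 6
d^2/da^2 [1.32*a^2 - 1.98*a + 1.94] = 2.64000000000000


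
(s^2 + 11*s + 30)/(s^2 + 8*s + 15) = (s + 6)/(s + 3)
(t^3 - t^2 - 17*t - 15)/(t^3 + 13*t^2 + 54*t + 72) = (t^2 - 4*t - 5)/(t^2 + 10*t + 24)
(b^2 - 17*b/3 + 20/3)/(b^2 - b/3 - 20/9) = 3*(b - 4)/(3*b + 4)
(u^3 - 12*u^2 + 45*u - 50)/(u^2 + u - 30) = (u^2 - 7*u + 10)/(u + 6)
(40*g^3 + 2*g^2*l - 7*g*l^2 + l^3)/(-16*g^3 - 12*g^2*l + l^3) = (-5*g + l)/(2*g + l)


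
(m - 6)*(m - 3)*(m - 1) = m^3 - 10*m^2 + 27*m - 18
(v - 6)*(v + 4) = v^2 - 2*v - 24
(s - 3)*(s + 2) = s^2 - s - 6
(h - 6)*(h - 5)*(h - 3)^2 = h^4 - 17*h^3 + 105*h^2 - 279*h + 270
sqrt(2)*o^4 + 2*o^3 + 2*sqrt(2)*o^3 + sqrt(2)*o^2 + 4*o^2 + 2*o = o*(o + 1)*(o + sqrt(2))*(sqrt(2)*o + sqrt(2))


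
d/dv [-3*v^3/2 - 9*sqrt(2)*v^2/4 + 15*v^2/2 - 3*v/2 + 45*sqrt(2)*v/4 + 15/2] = -9*v^2/2 - 9*sqrt(2)*v/2 + 15*v - 3/2 + 45*sqrt(2)/4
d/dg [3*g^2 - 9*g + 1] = 6*g - 9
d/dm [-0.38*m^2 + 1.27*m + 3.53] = 1.27 - 0.76*m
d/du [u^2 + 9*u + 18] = 2*u + 9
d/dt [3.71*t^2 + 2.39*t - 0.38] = 7.42*t + 2.39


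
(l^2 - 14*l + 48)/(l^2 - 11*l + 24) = (l - 6)/(l - 3)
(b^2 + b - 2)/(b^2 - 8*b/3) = 3*(b^2 + b - 2)/(b*(3*b - 8))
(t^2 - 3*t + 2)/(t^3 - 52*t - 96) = (-t^2 + 3*t - 2)/(-t^3 + 52*t + 96)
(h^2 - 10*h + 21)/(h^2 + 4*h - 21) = (h - 7)/(h + 7)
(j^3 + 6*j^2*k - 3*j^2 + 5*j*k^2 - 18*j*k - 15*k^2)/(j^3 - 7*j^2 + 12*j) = (j^2 + 6*j*k + 5*k^2)/(j*(j - 4))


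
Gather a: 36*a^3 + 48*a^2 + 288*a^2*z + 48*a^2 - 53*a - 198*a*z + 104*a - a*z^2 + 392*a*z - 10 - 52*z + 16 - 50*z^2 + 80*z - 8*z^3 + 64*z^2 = 36*a^3 + a^2*(288*z + 96) + a*(-z^2 + 194*z + 51) - 8*z^3 + 14*z^2 + 28*z + 6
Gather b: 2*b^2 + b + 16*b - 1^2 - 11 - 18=2*b^2 + 17*b - 30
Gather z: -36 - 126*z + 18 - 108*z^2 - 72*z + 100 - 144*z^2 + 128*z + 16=-252*z^2 - 70*z + 98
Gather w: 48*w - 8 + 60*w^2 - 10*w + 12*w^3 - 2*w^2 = 12*w^3 + 58*w^2 + 38*w - 8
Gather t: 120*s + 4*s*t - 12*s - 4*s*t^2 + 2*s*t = -4*s*t^2 + 6*s*t + 108*s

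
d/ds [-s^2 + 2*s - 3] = 2 - 2*s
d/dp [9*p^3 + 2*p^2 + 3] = p*(27*p + 4)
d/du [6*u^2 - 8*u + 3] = 12*u - 8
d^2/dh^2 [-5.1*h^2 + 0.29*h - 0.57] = -10.2000000000000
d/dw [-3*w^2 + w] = 1 - 6*w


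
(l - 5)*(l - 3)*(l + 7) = l^3 - l^2 - 41*l + 105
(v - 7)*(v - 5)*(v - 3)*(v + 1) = v^4 - 14*v^3 + 56*v^2 - 34*v - 105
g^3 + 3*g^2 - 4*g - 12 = (g - 2)*(g + 2)*(g + 3)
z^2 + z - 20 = (z - 4)*(z + 5)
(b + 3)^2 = b^2 + 6*b + 9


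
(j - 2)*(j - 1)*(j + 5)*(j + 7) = j^4 + 9*j^3 + j^2 - 81*j + 70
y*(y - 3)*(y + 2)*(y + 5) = y^4 + 4*y^3 - 11*y^2 - 30*y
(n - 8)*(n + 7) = n^2 - n - 56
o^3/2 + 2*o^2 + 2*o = o*(o/2 + 1)*(o + 2)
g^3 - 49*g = g*(g - 7)*(g + 7)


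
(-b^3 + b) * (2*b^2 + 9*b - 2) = -2*b^5 - 9*b^4 + 4*b^3 + 9*b^2 - 2*b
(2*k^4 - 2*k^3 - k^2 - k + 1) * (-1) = -2*k^4 + 2*k^3 + k^2 + k - 1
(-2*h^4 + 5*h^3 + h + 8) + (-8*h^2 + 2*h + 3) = -2*h^4 + 5*h^3 - 8*h^2 + 3*h + 11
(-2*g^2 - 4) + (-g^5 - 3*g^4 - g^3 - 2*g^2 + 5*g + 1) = -g^5 - 3*g^4 - g^3 - 4*g^2 + 5*g - 3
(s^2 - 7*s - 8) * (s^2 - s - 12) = s^4 - 8*s^3 - 13*s^2 + 92*s + 96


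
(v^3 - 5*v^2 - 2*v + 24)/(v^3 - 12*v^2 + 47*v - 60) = (v + 2)/(v - 5)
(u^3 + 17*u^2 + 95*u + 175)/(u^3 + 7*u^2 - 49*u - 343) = (u^2 + 10*u + 25)/(u^2 - 49)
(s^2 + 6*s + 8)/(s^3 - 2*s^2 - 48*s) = (s^2 + 6*s + 8)/(s*(s^2 - 2*s - 48))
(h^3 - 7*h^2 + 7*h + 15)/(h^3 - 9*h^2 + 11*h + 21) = (h - 5)/(h - 7)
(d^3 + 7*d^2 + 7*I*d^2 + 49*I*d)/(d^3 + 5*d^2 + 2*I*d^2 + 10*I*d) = (d^2 + 7*d*(1 + I) + 49*I)/(d^2 + d*(5 + 2*I) + 10*I)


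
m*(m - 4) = m^2 - 4*m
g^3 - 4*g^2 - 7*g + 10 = (g - 5)*(g - 1)*(g + 2)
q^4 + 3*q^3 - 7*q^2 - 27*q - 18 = (q - 3)*(q + 1)*(q + 2)*(q + 3)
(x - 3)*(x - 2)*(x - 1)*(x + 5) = x^4 - x^3 - 19*x^2 + 49*x - 30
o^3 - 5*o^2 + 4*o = o*(o - 4)*(o - 1)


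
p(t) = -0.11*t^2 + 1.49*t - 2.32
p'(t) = 1.49 - 0.22*t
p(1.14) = -0.76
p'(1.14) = 1.24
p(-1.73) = -5.23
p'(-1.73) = 1.87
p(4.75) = 2.28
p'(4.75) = 0.44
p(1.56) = -0.26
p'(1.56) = 1.15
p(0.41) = -1.73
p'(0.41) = 1.40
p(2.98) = 1.14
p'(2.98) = 0.83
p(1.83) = 0.04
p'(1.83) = 1.09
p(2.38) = 0.60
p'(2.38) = 0.97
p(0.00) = -2.32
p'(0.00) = 1.49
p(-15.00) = -49.42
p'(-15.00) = 4.79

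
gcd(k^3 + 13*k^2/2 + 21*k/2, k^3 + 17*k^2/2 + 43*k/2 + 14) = k + 7/2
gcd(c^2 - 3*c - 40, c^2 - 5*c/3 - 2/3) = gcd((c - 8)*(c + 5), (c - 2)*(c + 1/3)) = 1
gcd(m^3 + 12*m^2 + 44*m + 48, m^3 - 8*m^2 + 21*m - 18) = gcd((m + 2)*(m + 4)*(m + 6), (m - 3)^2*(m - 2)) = 1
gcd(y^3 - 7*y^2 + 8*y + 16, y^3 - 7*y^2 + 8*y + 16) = y^3 - 7*y^2 + 8*y + 16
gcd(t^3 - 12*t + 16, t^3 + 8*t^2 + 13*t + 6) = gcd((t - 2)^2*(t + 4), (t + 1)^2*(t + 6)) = 1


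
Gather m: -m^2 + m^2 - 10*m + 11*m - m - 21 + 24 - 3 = 0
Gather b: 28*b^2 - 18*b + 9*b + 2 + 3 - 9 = 28*b^2 - 9*b - 4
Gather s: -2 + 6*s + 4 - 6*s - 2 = 0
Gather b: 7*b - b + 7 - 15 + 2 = 6*b - 6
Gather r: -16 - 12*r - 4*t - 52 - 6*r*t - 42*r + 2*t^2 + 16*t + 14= r*(-6*t - 54) + 2*t^2 + 12*t - 54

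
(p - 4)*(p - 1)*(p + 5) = p^3 - 21*p + 20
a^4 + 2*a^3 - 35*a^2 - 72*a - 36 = (a - 6)*(a + 1)^2*(a + 6)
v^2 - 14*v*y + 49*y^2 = (v - 7*y)^2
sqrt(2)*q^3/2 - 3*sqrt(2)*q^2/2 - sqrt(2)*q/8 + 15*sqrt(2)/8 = (q - 5/2)*(q - 3/2)*(sqrt(2)*q/2 + sqrt(2)/2)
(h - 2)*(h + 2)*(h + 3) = h^3 + 3*h^2 - 4*h - 12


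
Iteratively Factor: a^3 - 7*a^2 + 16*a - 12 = (a - 2)*(a^2 - 5*a + 6) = (a - 2)^2*(a - 3)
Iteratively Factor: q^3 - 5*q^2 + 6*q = (q - 2)*(q^2 - 3*q) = (q - 3)*(q - 2)*(q)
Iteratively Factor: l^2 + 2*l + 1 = (l + 1)*(l + 1)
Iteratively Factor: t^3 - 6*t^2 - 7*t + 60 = (t + 3)*(t^2 - 9*t + 20) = (t - 5)*(t + 3)*(t - 4)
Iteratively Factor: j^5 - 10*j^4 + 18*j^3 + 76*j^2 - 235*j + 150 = (j - 5)*(j^4 - 5*j^3 - 7*j^2 + 41*j - 30) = (j - 5)*(j + 3)*(j^3 - 8*j^2 + 17*j - 10) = (j - 5)*(j - 1)*(j + 3)*(j^2 - 7*j + 10) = (j - 5)*(j - 2)*(j - 1)*(j + 3)*(j - 5)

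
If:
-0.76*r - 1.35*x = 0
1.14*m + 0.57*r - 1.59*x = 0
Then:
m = 2.28289473684211*x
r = -1.77631578947368*x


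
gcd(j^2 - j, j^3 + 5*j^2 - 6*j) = j^2 - j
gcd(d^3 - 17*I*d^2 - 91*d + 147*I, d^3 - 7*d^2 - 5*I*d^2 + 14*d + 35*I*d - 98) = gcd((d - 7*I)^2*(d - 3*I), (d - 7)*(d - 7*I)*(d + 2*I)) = d - 7*I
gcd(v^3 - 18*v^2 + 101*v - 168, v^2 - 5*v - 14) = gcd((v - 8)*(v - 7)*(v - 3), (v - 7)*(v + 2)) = v - 7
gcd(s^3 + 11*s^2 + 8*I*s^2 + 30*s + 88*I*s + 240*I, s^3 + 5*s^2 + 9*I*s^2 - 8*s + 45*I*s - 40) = s^2 + s*(5 + 8*I) + 40*I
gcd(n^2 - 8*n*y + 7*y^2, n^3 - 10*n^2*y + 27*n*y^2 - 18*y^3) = -n + y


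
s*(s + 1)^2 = s^3 + 2*s^2 + s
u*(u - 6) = u^2 - 6*u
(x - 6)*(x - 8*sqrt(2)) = x^2 - 8*sqrt(2)*x - 6*x + 48*sqrt(2)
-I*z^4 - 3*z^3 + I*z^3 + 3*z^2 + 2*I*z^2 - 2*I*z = z*(z - 2*I)*(z - I)*(-I*z + I)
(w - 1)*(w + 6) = w^2 + 5*w - 6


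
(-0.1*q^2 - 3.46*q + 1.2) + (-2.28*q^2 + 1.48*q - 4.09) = -2.38*q^2 - 1.98*q - 2.89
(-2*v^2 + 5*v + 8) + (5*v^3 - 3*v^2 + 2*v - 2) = 5*v^3 - 5*v^2 + 7*v + 6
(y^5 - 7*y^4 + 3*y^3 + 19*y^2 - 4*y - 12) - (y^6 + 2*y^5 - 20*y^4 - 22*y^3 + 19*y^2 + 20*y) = -y^6 - y^5 + 13*y^4 + 25*y^3 - 24*y - 12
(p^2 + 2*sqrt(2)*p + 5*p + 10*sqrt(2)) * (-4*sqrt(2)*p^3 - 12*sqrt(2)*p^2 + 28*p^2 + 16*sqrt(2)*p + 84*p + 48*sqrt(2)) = -4*sqrt(2)*p^5 - 32*sqrt(2)*p^4 + 12*p^4 + 12*sqrt(2)*p^3 + 96*p^3 + 244*p^2 + 576*sqrt(2)*p^2 + 512*p + 1080*sqrt(2)*p + 960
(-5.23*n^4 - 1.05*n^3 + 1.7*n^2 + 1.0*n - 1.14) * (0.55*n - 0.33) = -2.8765*n^5 + 1.1484*n^4 + 1.2815*n^3 - 0.011*n^2 - 0.957*n + 0.3762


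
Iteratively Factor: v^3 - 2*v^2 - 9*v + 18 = (v - 2)*(v^2 - 9) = (v - 2)*(v + 3)*(v - 3)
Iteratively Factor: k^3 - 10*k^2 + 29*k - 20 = (k - 1)*(k^2 - 9*k + 20) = (k - 4)*(k - 1)*(k - 5)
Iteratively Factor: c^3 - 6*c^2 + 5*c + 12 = (c - 3)*(c^2 - 3*c - 4) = (c - 3)*(c + 1)*(c - 4)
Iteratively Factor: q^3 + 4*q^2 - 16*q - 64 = (q + 4)*(q^2 - 16) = (q + 4)^2*(q - 4)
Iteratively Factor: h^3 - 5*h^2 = (h)*(h^2 - 5*h) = h^2*(h - 5)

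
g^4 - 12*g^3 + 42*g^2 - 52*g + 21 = (g - 7)*(g - 3)*(g - 1)^2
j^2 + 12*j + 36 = (j + 6)^2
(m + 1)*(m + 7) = m^2 + 8*m + 7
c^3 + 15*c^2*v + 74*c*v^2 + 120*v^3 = (c + 4*v)*(c + 5*v)*(c + 6*v)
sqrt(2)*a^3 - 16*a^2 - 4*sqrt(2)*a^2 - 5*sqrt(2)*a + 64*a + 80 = (a - 5)*(a - 8*sqrt(2))*(sqrt(2)*a + sqrt(2))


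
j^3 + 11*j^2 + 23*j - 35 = (j - 1)*(j + 5)*(j + 7)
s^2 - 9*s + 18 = (s - 6)*(s - 3)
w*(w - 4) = w^2 - 4*w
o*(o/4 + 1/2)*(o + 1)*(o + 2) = o^4/4 + 5*o^3/4 + 2*o^2 + o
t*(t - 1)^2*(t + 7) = t^4 + 5*t^3 - 13*t^2 + 7*t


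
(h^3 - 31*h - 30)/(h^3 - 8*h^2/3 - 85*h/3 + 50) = 3*(h + 1)/(3*h - 5)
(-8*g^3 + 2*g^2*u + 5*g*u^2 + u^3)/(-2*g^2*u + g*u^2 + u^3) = (4*g + u)/u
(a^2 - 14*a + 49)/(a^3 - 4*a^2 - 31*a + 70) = (a - 7)/(a^2 + 3*a - 10)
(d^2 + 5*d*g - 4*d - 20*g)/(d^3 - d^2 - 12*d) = (d + 5*g)/(d*(d + 3))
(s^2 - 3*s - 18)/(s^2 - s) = (s^2 - 3*s - 18)/(s*(s - 1))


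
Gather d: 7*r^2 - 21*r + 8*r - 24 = 7*r^2 - 13*r - 24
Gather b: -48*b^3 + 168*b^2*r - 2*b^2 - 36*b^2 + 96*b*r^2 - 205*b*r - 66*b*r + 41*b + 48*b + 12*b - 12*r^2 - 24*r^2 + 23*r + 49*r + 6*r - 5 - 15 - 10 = -48*b^3 + b^2*(168*r - 38) + b*(96*r^2 - 271*r + 101) - 36*r^2 + 78*r - 30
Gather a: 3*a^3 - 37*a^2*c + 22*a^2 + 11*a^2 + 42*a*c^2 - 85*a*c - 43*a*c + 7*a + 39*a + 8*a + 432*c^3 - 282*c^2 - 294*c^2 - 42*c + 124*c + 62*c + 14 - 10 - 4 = 3*a^3 + a^2*(33 - 37*c) + a*(42*c^2 - 128*c + 54) + 432*c^3 - 576*c^2 + 144*c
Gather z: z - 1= z - 1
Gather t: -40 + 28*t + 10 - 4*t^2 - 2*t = -4*t^2 + 26*t - 30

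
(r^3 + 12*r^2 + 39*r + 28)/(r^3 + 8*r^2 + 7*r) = (r + 4)/r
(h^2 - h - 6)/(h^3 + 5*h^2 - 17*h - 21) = (h + 2)/(h^2 + 8*h + 7)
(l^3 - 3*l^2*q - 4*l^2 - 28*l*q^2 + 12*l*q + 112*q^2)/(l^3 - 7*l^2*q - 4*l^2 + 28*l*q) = (l + 4*q)/l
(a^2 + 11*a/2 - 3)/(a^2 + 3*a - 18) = (a - 1/2)/(a - 3)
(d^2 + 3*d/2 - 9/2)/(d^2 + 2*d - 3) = (d - 3/2)/(d - 1)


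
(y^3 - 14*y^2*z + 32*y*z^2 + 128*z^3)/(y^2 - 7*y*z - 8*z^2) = (y^2 - 6*y*z - 16*z^2)/(y + z)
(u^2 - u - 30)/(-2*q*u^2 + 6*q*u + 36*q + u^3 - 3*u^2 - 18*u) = (-u - 5)/(2*q*u + 6*q - u^2 - 3*u)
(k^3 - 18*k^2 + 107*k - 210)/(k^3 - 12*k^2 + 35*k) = (k - 6)/k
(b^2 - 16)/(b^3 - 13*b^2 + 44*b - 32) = (b + 4)/(b^2 - 9*b + 8)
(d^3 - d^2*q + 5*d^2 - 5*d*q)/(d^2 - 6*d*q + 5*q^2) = d*(-d - 5)/(-d + 5*q)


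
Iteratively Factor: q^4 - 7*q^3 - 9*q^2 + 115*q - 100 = (q - 5)*(q^3 - 2*q^2 - 19*q + 20) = (q - 5)*(q + 4)*(q^2 - 6*q + 5) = (q - 5)*(q - 1)*(q + 4)*(q - 5)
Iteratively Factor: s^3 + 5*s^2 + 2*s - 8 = (s + 4)*(s^2 + s - 2) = (s + 2)*(s + 4)*(s - 1)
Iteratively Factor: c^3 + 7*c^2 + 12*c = (c + 3)*(c^2 + 4*c) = c*(c + 3)*(c + 4)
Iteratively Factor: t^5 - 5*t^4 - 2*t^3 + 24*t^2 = (t - 4)*(t^4 - t^3 - 6*t^2) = (t - 4)*(t + 2)*(t^3 - 3*t^2) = t*(t - 4)*(t + 2)*(t^2 - 3*t) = t^2*(t - 4)*(t + 2)*(t - 3)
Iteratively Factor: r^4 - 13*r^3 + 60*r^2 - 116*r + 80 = (r - 5)*(r^3 - 8*r^2 + 20*r - 16) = (r - 5)*(r - 2)*(r^2 - 6*r + 8) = (r - 5)*(r - 4)*(r - 2)*(r - 2)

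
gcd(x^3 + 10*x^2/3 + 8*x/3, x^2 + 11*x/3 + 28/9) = x + 4/3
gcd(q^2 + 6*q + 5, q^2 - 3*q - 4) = q + 1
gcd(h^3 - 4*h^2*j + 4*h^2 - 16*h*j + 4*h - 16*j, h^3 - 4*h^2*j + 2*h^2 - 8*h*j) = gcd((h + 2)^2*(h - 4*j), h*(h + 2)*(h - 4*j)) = h^2 - 4*h*j + 2*h - 8*j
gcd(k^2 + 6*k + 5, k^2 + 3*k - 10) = k + 5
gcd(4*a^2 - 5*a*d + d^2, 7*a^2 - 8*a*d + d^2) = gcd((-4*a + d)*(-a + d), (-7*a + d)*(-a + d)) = a - d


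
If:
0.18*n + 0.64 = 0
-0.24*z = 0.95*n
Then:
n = -3.56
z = 14.07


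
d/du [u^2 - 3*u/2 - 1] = 2*u - 3/2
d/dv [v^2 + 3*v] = 2*v + 3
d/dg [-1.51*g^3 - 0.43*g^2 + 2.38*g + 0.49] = -4.53*g^2 - 0.86*g + 2.38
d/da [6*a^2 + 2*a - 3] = 12*a + 2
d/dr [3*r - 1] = 3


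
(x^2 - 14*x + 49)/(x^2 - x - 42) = (x - 7)/(x + 6)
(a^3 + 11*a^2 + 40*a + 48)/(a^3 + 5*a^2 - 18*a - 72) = (a^2 + 8*a + 16)/(a^2 + 2*a - 24)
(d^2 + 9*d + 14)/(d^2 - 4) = (d + 7)/(d - 2)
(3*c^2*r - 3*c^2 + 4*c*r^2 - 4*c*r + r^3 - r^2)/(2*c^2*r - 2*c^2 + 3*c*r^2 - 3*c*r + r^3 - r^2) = (3*c + r)/(2*c + r)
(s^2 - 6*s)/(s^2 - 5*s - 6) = s/(s + 1)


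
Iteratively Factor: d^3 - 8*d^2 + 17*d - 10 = (d - 2)*(d^2 - 6*d + 5) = (d - 5)*(d - 2)*(d - 1)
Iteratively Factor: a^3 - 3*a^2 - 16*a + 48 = (a - 3)*(a^2 - 16) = (a - 3)*(a + 4)*(a - 4)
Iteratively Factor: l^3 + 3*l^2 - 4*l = (l + 4)*(l^2 - l) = (l - 1)*(l + 4)*(l)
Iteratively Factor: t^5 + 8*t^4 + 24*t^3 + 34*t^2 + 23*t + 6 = (t + 1)*(t^4 + 7*t^3 + 17*t^2 + 17*t + 6) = (t + 1)^2*(t^3 + 6*t^2 + 11*t + 6) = (t + 1)^3*(t^2 + 5*t + 6) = (t + 1)^3*(t + 3)*(t + 2)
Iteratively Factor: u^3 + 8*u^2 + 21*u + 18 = (u + 2)*(u^2 + 6*u + 9) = (u + 2)*(u + 3)*(u + 3)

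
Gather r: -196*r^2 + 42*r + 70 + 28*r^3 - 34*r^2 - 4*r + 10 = 28*r^3 - 230*r^2 + 38*r + 80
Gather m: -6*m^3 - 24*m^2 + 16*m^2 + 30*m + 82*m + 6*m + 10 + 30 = -6*m^3 - 8*m^2 + 118*m + 40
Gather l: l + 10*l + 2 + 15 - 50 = 11*l - 33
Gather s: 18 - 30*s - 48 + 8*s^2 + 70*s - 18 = 8*s^2 + 40*s - 48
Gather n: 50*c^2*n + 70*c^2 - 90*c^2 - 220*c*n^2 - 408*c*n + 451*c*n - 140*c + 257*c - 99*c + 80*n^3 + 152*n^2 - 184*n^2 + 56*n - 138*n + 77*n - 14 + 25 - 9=-20*c^2 + 18*c + 80*n^3 + n^2*(-220*c - 32) + n*(50*c^2 + 43*c - 5) + 2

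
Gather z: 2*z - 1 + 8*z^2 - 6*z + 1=8*z^2 - 4*z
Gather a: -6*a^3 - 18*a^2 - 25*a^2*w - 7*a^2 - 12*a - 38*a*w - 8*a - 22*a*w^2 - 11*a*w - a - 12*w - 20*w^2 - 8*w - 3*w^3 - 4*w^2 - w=-6*a^3 + a^2*(-25*w - 25) + a*(-22*w^2 - 49*w - 21) - 3*w^3 - 24*w^2 - 21*w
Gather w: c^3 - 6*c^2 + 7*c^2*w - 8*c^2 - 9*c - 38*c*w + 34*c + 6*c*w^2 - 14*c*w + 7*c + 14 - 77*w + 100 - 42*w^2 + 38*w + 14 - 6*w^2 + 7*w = c^3 - 14*c^2 + 32*c + w^2*(6*c - 48) + w*(7*c^2 - 52*c - 32) + 128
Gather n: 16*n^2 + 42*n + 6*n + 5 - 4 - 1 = 16*n^2 + 48*n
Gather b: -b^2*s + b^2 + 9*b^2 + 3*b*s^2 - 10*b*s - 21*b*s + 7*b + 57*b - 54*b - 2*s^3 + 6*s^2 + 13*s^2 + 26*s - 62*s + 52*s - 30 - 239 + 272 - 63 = b^2*(10 - s) + b*(3*s^2 - 31*s + 10) - 2*s^3 + 19*s^2 + 16*s - 60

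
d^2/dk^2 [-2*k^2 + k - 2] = -4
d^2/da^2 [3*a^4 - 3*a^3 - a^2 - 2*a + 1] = 36*a^2 - 18*a - 2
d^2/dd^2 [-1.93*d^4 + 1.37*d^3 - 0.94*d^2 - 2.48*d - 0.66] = -23.16*d^2 + 8.22*d - 1.88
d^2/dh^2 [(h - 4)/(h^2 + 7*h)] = 2*(-3*h*(h + 1)*(h + 7) + (h - 4)*(2*h + 7)^2)/(h^3*(h + 7)^3)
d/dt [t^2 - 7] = 2*t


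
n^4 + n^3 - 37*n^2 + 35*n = n*(n - 5)*(n - 1)*(n + 7)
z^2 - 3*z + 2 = (z - 2)*(z - 1)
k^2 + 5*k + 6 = (k + 2)*(k + 3)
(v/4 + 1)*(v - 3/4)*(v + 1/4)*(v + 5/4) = v^4/4 + 19*v^3/16 + 35*v^2/64 - 223*v/256 - 15/64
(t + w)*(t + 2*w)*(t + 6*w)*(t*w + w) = t^4*w + 9*t^3*w^2 + t^3*w + 20*t^2*w^3 + 9*t^2*w^2 + 12*t*w^4 + 20*t*w^3 + 12*w^4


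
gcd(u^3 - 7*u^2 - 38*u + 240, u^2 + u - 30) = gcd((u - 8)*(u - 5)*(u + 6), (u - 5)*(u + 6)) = u^2 + u - 30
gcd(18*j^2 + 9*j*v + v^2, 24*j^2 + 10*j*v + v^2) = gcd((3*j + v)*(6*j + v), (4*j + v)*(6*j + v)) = 6*j + v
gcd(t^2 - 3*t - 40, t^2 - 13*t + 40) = t - 8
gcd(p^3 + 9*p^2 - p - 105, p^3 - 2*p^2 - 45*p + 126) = p^2 + 4*p - 21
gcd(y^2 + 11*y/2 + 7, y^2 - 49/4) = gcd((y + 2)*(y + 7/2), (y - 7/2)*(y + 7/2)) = y + 7/2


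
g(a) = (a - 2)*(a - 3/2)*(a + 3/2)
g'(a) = (a - 2)*(a - 3/2) + (a - 2)*(a + 3/2) + (a - 3/2)*(a + 3/2)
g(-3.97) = -80.66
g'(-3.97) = 60.91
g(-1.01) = 3.70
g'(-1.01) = 4.85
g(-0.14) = 4.77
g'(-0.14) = -1.63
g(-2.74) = -24.92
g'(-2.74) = 31.23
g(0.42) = 3.28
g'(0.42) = -3.40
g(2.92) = 5.77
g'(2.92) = 11.65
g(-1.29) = 1.93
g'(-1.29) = 7.90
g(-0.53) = 4.98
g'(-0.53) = 0.71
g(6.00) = 135.00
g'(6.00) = 81.75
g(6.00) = 135.00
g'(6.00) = 81.75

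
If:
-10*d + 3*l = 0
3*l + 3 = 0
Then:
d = -3/10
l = -1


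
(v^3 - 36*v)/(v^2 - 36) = v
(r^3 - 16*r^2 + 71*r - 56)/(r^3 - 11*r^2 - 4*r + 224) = (r - 1)/(r + 4)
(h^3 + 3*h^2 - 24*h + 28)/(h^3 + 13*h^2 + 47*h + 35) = (h^2 - 4*h + 4)/(h^2 + 6*h + 5)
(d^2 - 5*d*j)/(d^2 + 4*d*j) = (d - 5*j)/(d + 4*j)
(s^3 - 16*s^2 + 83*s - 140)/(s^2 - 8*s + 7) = (s^2 - 9*s + 20)/(s - 1)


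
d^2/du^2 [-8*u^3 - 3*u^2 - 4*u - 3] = -48*u - 6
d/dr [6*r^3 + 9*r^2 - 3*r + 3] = 18*r^2 + 18*r - 3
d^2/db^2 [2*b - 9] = 0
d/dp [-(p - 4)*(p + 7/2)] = 1/2 - 2*p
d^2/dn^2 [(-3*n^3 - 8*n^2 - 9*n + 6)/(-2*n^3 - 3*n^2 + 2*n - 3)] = 4*(7*n^6 + 72*n^5 + 3*n^4 - 237*n^3 - 342*n^2 + 27*n + 78)/(8*n^9 + 36*n^8 + 30*n^7 - 9*n^6 + 78*n^5 + 45*n^4 - 62*n^3 + 117*n^2 - 54*n + 27)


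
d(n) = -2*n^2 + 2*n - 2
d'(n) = 2 - 4*n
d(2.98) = -13.80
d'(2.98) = -9.92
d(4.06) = -26.85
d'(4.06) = -14.24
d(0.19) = -1.69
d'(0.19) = 1.24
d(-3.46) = -32.86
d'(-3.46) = 15.84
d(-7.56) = -131.43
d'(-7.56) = 32.24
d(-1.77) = -11.81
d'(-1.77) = 9.08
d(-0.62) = -4.01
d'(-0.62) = 4.48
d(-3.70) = -36.78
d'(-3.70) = 16.80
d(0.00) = -2.00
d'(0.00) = 2.00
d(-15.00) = -482.00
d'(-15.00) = 62.00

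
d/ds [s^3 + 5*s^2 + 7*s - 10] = 3*s^2 + 10*s + 7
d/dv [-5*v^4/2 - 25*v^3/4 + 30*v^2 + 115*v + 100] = -10*v^3 - 75*v^2/4 + 60*v + 115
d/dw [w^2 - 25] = 2*w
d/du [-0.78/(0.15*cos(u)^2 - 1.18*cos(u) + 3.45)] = (0.9204 - 0.234*cos(u))*sin(u)/(0.15*cos(u)^2 - 1.18*cos(u) + 3.45)^2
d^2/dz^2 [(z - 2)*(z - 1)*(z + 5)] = 6*z + 4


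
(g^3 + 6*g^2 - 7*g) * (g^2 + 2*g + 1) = g^5 + 8*g^4 + 6*g^3 - 8*g^2 - 7*g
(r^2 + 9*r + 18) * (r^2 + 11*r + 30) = r^4 + 20*r^3 + 147*r^2 + 468*r + 540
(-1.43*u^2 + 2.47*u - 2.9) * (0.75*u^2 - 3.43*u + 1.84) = -1.0725*u^4 + 6.7574*u^3 - 13.2783*u^2 + 14.4918*u - 5.336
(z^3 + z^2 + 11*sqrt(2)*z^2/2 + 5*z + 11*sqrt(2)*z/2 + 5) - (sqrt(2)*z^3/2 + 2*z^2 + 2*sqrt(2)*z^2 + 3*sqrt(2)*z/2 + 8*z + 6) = -sqrt(2)*z^3/2 + z^3 - z^2 + 7*sqrt(2)*z^2/2 - 3*z + 4*sqrt(2)*z - 1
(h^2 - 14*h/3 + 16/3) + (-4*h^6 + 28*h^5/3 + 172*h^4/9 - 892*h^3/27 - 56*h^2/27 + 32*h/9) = -4*h^6 + 28*h^5/3 + 172*h^4/9 - 892*h^3/27 - 29*h^2/27 - 10*h/9 + 16/3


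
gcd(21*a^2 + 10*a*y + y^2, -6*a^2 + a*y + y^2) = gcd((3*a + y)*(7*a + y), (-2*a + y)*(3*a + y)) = 3*a + y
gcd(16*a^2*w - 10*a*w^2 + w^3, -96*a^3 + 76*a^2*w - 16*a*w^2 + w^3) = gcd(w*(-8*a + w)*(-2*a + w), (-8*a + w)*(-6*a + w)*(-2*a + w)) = 16*a^2 - 10*a*w + w^2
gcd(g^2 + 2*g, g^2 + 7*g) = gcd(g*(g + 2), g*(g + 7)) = g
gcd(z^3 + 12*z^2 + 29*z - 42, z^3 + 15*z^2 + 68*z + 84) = z^2 + 13*z + 42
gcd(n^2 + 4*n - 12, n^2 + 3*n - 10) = n - 2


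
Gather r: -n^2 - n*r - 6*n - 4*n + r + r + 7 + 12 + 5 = -n^2 - 10*n + r*(2 - n) + 24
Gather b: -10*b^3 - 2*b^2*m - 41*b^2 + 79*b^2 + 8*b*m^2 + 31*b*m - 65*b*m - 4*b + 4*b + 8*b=-10*b^3 + b^2*(38 - 2*m) + b*(8*m^2 - 34*m + 8)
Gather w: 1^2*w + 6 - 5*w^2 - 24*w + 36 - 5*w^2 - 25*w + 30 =-10*w^2 - 48*w + 72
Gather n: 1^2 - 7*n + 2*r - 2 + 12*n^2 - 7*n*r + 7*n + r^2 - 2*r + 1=12*n^2 - 7*n*r + r^2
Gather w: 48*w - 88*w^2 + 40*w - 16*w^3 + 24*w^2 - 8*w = -16*w^3 - 64*w^2 + 80*w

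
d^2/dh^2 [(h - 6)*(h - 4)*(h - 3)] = 6*h - 26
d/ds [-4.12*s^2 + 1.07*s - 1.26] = 1.07 - 8.24*s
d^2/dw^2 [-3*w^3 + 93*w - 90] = -18*w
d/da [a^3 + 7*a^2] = a*(3*a + 14)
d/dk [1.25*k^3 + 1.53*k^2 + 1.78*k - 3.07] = 3.75*k^2 + 3.06*k + 1.78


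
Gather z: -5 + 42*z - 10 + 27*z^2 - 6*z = 27*z^2 + 36*z - 15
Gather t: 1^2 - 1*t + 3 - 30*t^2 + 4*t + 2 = -30*t^2 + 3*t + 6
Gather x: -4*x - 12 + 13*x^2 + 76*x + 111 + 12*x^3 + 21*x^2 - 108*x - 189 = 12*x^3 + 34*x^2 - 36*x - 90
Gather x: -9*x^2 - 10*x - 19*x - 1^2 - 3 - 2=-9*x^2 - 29*x - 6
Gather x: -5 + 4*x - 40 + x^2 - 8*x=x^2 - 4*x - 45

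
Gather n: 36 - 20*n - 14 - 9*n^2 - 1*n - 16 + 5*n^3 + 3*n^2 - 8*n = 5*n^3 - 6*n^2 - 29*n + 6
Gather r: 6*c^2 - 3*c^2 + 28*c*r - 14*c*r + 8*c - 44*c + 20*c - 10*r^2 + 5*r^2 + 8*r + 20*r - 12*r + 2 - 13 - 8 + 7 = 3*c^2 - 16*c - 5*r^2 + r*(14*c + 16) - 12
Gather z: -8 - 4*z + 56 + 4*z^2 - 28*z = 4*z^2 - 32*z + 48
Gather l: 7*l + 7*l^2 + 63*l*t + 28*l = 7*l^2 + l*(63*t + 35)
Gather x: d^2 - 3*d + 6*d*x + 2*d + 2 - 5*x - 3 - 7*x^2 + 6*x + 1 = d^2 - d - 7*x^2 + x*(6*d + 1)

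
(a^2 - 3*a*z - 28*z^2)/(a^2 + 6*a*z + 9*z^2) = (a^2 - 3*a*z - 28*z^2)/(a^2 + 6*a*z + 9*z^2)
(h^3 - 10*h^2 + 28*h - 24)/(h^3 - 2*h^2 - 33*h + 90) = (h^3 - 10*h^2 + 28*h - 24)/(h^3 - 2*h^2 - 33*h + 90)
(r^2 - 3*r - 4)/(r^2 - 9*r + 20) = (r + 1)/(r - 5)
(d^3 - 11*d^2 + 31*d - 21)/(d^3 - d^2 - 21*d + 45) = (d^2 - 8*d + 7)/(d^2 + 2*d - 15)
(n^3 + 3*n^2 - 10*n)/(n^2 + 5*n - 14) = n*(n + 5)/(n + 7)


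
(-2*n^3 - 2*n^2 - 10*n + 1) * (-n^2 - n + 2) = 2*n^5 + 4*n^4 + 8*n^3 + 5*n^2 - 21*n + 2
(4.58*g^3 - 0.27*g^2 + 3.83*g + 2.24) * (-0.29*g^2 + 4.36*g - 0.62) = -1.3282*g^5 + 20.0471*g^4 - 5.1275*g^3 + 16.2166*g^2 + 7.3918*g - 1.3888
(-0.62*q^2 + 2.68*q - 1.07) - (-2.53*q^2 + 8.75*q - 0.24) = 1.91*q^2 - 6.07*q - 0.83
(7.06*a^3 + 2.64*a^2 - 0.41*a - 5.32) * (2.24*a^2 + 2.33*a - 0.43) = 15.8144*a^5 + 22.3634*a^4 + 2.197*a^3 - 14.0073*a^2 - 12.2193*a + 2.2876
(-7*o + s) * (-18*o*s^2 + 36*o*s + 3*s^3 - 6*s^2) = 126*o^2*s^2 - 252*o^2*s - 39*o*s^3 + 78*o*s^2 + 3*s^4 - 6*s^3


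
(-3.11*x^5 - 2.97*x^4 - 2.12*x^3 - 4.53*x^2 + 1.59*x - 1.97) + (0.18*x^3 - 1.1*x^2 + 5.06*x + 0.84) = -3.11*x^5 - 2.97*x^4 - 1.94*x^3 - 5.63*x^2 + 6.65*x - 1.13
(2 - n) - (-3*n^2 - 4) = 3*n^2 - n + 6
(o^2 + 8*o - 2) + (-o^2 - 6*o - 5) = 2*o - 7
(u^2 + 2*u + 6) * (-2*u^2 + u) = -2*u^4 - 3*u^3 - 10*u^2 + 6*u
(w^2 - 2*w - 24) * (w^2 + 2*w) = w^4 - 28*w^2 - 48*w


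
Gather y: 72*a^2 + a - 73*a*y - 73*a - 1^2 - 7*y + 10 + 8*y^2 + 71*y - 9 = 72*a^2 - 72*a + 8*y^2 + y*(64 - 73*a)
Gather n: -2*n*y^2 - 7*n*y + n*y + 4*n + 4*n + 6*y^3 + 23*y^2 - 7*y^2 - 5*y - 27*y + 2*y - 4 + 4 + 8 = n*(-2*y^2 - 6*y + 8) + 6*y^3 + 16*y^2 - 30*y + 8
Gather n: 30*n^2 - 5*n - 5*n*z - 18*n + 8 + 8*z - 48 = 30*n^2 + n*(-5*z - 23) + 8*z - 40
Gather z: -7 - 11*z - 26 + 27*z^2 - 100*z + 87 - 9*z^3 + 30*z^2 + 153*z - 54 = -9*z^3 + 57*z^2 + 42*z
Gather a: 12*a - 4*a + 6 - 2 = 8*a + 4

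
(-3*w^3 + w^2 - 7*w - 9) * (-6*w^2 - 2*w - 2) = 18*w^5 + 46*w^3 + 66*w^2 + 32*w + 18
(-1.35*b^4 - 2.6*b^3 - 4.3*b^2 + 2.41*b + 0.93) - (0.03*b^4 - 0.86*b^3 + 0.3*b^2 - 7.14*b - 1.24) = -1.38*b^4 - 1.74*b^3 - 4.6*b^2 + 9.55*b + 2.17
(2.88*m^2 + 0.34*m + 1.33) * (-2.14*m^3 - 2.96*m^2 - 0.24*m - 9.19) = -6.1632*m^5 - 9.2524*m^4 - 4.5438*m^3 - 30.4856*m^2 - 3.4438*m - 12.2227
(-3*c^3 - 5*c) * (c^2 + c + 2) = -3*c^5 - 3*c^4 - 11*c^3 - 5*c^2 - 10*c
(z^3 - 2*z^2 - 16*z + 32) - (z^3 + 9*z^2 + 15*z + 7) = -11*z^2 - 31*z + 25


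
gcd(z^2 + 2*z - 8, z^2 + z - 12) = z + 4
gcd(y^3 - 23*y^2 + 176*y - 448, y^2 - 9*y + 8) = y - 8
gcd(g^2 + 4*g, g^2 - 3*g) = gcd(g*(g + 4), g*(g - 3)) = g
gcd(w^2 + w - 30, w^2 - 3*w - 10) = w - 5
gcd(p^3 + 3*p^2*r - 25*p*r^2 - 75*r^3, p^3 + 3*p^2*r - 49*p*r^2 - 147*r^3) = p + 3*r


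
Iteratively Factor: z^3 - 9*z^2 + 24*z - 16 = (z - 1)*(z^2 - 8*z + 16) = (z - 4)*(z - 1)*(z - 4)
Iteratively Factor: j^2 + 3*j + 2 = (j + 2)*(j + 1)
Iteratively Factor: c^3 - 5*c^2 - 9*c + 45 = (c - 3)*(c^2 - 2*c - 15) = (c - 3)*(c + 3)*(c - 5)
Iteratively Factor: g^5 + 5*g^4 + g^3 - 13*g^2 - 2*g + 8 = (g + 2)*(g^4 + 3*g^3 - 5*g^2 - 3*g + 4) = (g - 1)*(g + 2)*(g^3 + 4*g^2 - g - 4) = (g - 1)*(g + 1)*(g + 2)*(g^2 + 3*g - 4) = (g - 1)^2*(g + 1)*(g + 2)*(g + 4)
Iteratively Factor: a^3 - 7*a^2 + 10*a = (a - 5)*(a^2 - 2*a) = (a - 5)*(a - 2)*(a)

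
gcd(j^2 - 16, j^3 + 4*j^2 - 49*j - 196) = j + 4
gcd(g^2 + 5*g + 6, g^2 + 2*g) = g + 2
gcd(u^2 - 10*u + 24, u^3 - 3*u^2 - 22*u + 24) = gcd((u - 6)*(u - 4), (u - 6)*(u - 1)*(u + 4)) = u - 6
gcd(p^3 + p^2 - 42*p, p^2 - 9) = 1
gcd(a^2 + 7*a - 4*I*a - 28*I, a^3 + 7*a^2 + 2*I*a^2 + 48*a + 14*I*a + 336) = a + 7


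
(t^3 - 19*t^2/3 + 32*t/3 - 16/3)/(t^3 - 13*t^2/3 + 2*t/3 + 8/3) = (3*t - 4)/(3*t + 2)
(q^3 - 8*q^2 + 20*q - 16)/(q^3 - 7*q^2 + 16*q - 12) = (q - 4)/(q - 3)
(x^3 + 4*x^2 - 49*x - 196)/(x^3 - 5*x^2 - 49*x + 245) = (x + 4)/(x - 5)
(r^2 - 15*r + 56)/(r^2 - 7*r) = (r - 8)/r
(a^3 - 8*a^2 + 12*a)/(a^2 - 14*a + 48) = a*(a - 2)/(a - 8)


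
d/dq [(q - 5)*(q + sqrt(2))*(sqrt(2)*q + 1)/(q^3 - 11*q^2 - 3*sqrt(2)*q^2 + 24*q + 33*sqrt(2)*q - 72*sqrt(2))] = (-9*q^4 - 6*sqrt(2)*q^4 + 46*sqrt(2)*q^3 + 162*q^3 - 849*q^2 - 40*sqrt(2)*q^2 - 542*sqrt(2)*q + 1380*q + 186 + 1200*sqrt(2))/(q^6 - 22*q^5 - 6*sqrt(2)*q^5 + 132*sqrt(2)*q^4 + 187*q^4 - 1014*sqrt(2)*q^3 - 924*q^3 + 3618*q^2 + 3168*sqrt(2)*q^2 - 9504*q - 3456*sqrt(2)*q + 10368)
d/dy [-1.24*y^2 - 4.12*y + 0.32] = -2.48*y - 4.12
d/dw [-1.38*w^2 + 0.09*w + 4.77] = 0.09 - 2.76*w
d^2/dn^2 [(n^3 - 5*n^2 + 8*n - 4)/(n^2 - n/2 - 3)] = 140/(8*n^3 + 36*n^2 + 54*n + 27)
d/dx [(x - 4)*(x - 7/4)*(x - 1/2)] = 3*x^2 - 25*x/2 + 79/8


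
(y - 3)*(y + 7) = y^2 + 4*y - 21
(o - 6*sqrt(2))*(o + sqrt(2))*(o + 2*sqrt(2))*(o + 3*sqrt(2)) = o^4 - 50*o^2 - 120*sqrt(2)*o - 144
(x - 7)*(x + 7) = x^2 - 49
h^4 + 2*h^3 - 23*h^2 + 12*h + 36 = (h - 3)*(h - 2)*(h + 1)*(h + 6)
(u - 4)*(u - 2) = u^2 - 6*u + 8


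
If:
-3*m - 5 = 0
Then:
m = -5/3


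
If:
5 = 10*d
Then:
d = 1/2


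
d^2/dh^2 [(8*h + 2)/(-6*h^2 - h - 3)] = 4*(-(4*h + 1)*(12*h + 1)^2 + 2*(36*h + 5)*(6*h^2 + h + 3))/(6*h^2 + h + 3)^3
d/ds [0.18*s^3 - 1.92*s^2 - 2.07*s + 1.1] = 0.54*s^2 - 3.84*s - 2.07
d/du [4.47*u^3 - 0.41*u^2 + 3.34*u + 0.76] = 13.41*u^2 - 0.82*u + 3.34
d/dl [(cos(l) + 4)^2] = -2*(cos(l) + 4)*sin(l)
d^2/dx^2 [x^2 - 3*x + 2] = 2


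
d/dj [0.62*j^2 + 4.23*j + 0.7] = 1.24*j + 4.23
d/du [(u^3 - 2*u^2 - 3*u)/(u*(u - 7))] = (u^2 - 14*u + 17)/(u^2 - 14*u + 49)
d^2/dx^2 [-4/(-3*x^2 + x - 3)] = 8*(-9*x^2 + 3*x + (6*x - 1)^2 - 9)/(3*x^2 - x + 3)^3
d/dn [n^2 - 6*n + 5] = 2*n - 6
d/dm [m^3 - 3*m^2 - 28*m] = 3*m^2 - 6*m - 28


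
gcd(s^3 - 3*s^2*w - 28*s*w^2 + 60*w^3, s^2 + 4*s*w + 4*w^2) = 1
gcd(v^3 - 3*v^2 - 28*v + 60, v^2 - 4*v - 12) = v - 6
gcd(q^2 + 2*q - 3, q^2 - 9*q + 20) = 1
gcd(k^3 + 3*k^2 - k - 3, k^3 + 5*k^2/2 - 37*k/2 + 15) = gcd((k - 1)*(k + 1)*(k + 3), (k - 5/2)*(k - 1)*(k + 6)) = k - 1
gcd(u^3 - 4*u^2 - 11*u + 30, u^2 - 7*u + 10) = u^2 - 7*u + 10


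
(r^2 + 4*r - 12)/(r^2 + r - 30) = (r - 2)/(r - 5)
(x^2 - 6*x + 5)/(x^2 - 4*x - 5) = (x - 1)/(x + 1)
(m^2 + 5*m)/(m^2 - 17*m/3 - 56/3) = 3*m*(m + 5)/(3*m^2 - 17*m - 56)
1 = 1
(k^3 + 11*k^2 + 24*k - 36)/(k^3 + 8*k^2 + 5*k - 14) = (k^2 + 12*k + 36)/(k^2 + 9*k + 14)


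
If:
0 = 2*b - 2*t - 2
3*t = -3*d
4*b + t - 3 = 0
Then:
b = 4/5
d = 1/5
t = -1/5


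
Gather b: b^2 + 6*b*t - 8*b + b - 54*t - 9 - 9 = b^2 + b*(6*t - 7) - 54*t - 18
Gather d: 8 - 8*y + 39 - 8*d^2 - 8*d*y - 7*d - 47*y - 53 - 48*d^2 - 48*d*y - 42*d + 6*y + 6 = -56*d^2 + d*(-56*y - 49) - 49*y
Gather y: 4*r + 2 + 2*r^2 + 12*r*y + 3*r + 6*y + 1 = 2*r^2 + 7*r + y*(12*r + 6) + 3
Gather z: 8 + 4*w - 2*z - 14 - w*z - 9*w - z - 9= -5*w + z*(-w - 3) - 15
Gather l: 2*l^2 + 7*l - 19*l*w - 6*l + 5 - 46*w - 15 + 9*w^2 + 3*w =2*l^2 + l*(1 - 19*w) + 9*w^2 - 43*w - 10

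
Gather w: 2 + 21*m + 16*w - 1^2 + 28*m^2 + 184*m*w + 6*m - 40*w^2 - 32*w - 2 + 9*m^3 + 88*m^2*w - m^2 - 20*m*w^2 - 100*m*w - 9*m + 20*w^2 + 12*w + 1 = 9*m^3 + 27*m^2 + 18*m + w^2*(-20*m - 20) + w*(88*m^2 + 84*m - 4)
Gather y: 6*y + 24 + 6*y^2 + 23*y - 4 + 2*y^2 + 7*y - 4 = 8*y^2 + 36*y + 16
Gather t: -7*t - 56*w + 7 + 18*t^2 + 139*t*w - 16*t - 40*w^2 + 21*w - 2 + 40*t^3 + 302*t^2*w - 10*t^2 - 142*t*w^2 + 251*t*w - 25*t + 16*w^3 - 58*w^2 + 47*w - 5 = 40*t^3 + t^2*(302*w + 8) + t*(-142*w^2 + 390*w - 48) + 16*w^3 - 98*w^2 + 12*w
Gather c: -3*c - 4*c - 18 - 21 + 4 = -7*c - 35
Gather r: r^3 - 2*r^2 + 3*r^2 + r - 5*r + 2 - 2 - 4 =r^3 + r^2 - 4*r - 4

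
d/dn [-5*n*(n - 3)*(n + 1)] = -15*n^2 + 20*n + 15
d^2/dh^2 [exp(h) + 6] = exp(h)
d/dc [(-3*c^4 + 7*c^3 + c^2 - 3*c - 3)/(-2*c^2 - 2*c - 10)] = (3*c^5 + c^4 + 23*c^3 - 109*c^2/2 - 8*c + 6)/(c^4 + 2*c^3 + 11*c^2 + 10*c + 25)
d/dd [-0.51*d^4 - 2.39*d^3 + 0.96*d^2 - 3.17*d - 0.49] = -2.04*d^3 - 7.17*d^2 + 1.92*d - 3.17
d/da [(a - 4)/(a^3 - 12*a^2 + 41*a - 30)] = (a^3 - 12*a^2 + 41*a - (a - 4)*(3*a^2 - 24*a + 41) - 30)/(a^3 - 12*a^2 + 41*a - 30)^2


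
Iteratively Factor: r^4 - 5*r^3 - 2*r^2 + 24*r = (r)*(r^3 - 5*r^2 - 2*r + 24) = r*(r + 2)*(r^2 - 7*r + 12) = r*(r - 3)*(r + 2)*(r - 4)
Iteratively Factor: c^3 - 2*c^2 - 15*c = (c)*(c^2 - 2*c - 15) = c*(c - 5)*(c + 3)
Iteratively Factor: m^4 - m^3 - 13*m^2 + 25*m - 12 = (m - 1)*(m^3 - 13*m + 12) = (m - 3)*(m - 1)*(m^2 + 3*m - 4) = (m - 3)*(m - 1)*(m + 4)*(m - 1)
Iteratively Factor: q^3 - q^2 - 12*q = (q + 3)*(q^2 - 4*q) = q*(q + 3)*(q - 4)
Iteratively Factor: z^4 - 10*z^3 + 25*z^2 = (z)*(z^3 - 10*z^2 + 25*z) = z^2*(z^2 - 10*z + 25) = z^2*(z - 5)*(z - 5)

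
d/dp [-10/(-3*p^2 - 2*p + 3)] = 20*(-3*p - 1)/(3*p^2 + 2*p - 3)^2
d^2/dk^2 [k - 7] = 0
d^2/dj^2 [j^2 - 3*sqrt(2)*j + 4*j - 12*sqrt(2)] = 2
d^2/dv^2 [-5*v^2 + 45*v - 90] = -10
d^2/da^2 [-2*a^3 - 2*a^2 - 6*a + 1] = -12*a - 4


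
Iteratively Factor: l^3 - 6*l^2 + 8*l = (l - 2)*(l^2 - 4*l) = (l - 4)*(l - 2)*(l)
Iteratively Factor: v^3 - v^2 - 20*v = (v + 4)*(v^2 - 5*v) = (v - 5)*(v + 4)*(v)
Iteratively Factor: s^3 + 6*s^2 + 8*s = (s + 2)*(s^2 + 4*s) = (s + 2)*(s + 4)*(s)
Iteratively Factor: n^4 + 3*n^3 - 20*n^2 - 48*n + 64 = (n - 4)*(n^3 + 7*n^2 + 8*n - 16) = (n - 4)*(n - 1)*(n^2 + 8*n + 16) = (n - 4)*(n - 1)*(n + 4)*(n + 4)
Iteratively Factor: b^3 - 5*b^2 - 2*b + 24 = (b - 3)*(b^2 - 2*b - 8) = (b - 4)*(b - 3)*(b + 2)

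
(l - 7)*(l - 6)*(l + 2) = l^3 - 11*l^2 + 16*l + 84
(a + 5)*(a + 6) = a^2 + 11*a + 30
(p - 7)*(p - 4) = p^2 - 11*p + 28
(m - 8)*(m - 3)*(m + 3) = m^3 - 8*m^2 - 9*m + 72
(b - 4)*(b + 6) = b^2 + 2*b - 24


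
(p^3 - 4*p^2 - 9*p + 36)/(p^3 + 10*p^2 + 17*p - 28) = (p^3 - 4*p^2 - 9*p + 36)/(p^3 + 10*p^2 + 17*p - 28)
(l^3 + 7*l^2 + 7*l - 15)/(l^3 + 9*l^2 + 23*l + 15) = (l - 1)/(l + 1)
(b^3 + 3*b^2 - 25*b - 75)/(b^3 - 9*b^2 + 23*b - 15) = (b^2 + 8*b + 15)/(b^2 - 4*b + 3)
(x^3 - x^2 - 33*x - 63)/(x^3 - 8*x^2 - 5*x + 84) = (x + 3)/(x - 4)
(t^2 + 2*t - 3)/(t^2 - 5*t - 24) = (t - 1)/(t - 8)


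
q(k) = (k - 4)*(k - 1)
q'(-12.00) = -29.00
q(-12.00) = 208.00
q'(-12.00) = -29.00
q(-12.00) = 208.00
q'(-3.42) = -11.84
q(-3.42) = 32.80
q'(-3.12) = -11.24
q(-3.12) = 29.33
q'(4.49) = 3.98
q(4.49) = 1.71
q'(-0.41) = -5.82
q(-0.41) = 6.22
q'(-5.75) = -16.50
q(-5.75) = 65.81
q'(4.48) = 3.96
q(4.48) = 1.67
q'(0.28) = -4.44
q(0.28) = 2.68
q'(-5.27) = -15.54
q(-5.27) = 58.12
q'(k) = 2*k - 5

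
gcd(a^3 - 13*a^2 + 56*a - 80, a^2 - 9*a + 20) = a^2 - 9*a + 20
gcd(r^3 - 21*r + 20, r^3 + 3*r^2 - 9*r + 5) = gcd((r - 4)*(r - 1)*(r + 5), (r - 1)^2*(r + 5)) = r^2 + 4*r - 5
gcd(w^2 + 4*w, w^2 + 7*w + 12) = w + 4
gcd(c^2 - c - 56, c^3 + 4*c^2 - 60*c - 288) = c - 8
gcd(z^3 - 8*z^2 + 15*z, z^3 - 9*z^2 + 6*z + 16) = 1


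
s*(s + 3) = s^2 + 3*s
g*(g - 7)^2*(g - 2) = g^4 - 16*g^3 + 77*g^2 - 98*g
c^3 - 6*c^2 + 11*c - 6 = (c - 3)*(c - 2)*(c - 1)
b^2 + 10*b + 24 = (b + 4)*(b + 6)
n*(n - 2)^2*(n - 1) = n^4 - 5*n^3 + 8*n^2 - 4*n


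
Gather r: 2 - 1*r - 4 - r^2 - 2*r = -r^2 - 3*r - 2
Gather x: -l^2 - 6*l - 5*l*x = -l^2 - 5*l*x - 6*l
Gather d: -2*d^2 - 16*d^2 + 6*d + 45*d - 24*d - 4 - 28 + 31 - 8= -18*d^2 + 27*d - 9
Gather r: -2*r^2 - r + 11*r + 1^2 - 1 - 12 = -2*r^2 + 10*r - 12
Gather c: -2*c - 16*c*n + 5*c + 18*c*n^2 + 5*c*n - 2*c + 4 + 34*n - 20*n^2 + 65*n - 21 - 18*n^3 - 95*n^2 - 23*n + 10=c*(18*n^2 - 11*n + 1) - 18*n^3 - 115*n^2 + 76*n - 7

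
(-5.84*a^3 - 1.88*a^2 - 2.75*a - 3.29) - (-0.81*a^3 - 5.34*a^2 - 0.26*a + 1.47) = -5.03*a^3 + 3.46*a^2 - 2.49*a - 4.76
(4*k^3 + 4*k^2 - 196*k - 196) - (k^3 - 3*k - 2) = 3*k^3 + 4*k^2 - 193*k - 194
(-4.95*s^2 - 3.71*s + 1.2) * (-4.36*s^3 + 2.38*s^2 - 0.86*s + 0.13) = 21.582*s^5 + 4.3946*s^4 - 9.8048*s^3 + 5.4031*s^2 - 1.5143*s + 0.156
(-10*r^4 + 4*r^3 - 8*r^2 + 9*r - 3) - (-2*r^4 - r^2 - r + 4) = -8*r^4 + 4*r^3 - 7*r^2 + 10*r - 7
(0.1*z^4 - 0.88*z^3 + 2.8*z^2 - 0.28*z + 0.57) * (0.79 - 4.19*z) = -0.419*z^5 + 3.7662*z^4 - 12.4272*z^3 + 3.3852*z^2 - 2.6095*z + 0.4503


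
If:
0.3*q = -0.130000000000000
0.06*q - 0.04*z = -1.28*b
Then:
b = 0.03125*z + 0.0203125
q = -0.43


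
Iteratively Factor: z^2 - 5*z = (z - 5)*(z)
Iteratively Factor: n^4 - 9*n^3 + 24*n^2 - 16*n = (n - 1)*(n^3 - 8*n^2 + 16*n) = (n - 4)*(n - 1)*(n^2 - 4*n) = (n - 4)^2*(n - 1)*(n)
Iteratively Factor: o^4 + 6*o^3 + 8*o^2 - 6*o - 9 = (o + 3)*(o^3 + 3*o^2 - o - 3) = (o + 3)^2*(o^2 - 1) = (o - 1)*(o + 3)^2*(o + 1)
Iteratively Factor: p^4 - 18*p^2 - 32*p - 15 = (p + 1)*(p^3 - p^2 - 17*p - 15) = (p - 5)*(p + 1)*(p^2 + 4*p + 3) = (p - 5)*(p + 1)^2*(p + 3)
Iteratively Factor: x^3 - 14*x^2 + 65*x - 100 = (x - 4)*(x^2 - 10*x + 25) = (x - 5)*(x - 4)*(x - 5)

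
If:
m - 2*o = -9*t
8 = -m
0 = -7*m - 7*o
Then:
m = -8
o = 8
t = 8/3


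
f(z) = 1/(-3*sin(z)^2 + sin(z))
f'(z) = (6*sin(z)*cos(z) - cos(z))/(-3*sin(z)^2 + sin(z))^2 = (6/tan(z) - cos(z)/sin(z)^2)/(3*sin(z) - 1)^2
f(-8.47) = -0.36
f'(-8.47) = 0.43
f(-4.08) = -0.87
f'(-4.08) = -1.73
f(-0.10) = -7.71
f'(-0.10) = -94.53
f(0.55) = -3.37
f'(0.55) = 20.66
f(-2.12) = -0.33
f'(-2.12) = 0.35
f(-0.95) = -0.36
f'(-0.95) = -0.44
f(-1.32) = -0.26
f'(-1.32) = -0.12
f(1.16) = -0.62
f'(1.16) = 0.70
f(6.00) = -1.95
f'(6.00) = -9.74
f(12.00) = -0.71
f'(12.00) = -1.82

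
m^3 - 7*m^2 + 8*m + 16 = (m - 4)^2*(m + 1)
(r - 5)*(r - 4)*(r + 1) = r^3 - 8*r^2 + 11*r + 20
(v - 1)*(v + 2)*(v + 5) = v^3 + 6*v^2 + 3*v - 10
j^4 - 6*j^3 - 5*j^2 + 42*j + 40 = (j - 5)*(j - 4)*(j + 1)*(j + 2)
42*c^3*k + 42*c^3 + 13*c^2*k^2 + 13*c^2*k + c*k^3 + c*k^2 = (6*c + k)*(7*c + k)*(c*k + c)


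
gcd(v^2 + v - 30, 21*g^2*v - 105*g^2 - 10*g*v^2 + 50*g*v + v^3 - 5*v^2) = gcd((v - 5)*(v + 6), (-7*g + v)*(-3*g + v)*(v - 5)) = v - 5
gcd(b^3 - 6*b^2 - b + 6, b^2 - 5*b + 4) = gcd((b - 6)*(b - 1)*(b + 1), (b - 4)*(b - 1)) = b - 1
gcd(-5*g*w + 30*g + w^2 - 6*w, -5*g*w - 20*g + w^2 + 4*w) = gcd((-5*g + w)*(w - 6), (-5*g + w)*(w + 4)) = -5*g + w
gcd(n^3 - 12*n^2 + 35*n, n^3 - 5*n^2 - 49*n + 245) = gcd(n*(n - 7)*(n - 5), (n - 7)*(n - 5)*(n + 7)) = n^2 - 12*n + 35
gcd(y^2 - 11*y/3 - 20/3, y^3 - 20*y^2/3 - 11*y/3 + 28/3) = y + 4/3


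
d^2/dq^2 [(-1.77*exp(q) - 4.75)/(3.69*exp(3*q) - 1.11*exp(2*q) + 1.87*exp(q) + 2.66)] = (-96.401988*exp(6*q) - 560.339046*exp(5*q) + 260.684082*exp(4*q) + 133.215615*exp(3*q) + 417.830463*exp(2*q) - 63.905341*exp(q) + 11.103638)*exp(q)/(50.243409*exp(9*q) - 45.341613*exp(8*q) + 90.025668*exp(7*q) + 61.332849*exp(6*q) - 19.7478*exp(5*q) + 108.316269*exp(4*q) + 51.737923*exp(3*q) + 4.34351400000001*exp(2*q) + 39.694116*exp(q) + 18.821096)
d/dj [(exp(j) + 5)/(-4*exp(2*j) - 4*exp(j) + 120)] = ((exp(j) + 5)*(2*exp(j) + 1) - exp(2*j) - exp(j) + 30)*exp(j)/(4*(exp(2*j) + exp(j) - 30)^2)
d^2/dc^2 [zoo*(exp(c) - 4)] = zoo*exp(c)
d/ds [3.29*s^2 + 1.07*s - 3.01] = 6.58*s + 1.07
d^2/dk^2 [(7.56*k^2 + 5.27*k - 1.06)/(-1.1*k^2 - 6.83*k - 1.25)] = (-1.4210854715202e-14*k^4 + 100.84316*k^3 + 70.0655999999998*k^2 + 91.26018*k + 162.340918)/(1.331*k^6 + 24.7929*k^5 + 158.47887*k^4 + 374.959487*k^3 + 180.089625*k^2 + 32.015625*k + 1.953125)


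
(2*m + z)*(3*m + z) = 6*m^2 + 5*m*z + z^2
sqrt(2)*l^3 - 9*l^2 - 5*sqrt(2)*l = l*(l - 5*sqrt(2))*(sqrt(2)*l + 1)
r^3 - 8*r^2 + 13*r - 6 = (r - 6)*(r - 1)^2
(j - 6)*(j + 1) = j^2 - 5*j - 6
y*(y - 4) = y^2 - 4*y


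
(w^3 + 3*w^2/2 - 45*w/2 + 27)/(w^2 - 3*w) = w + 9/2 - 9/w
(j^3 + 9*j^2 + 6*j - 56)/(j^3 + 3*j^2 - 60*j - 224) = (j - 2)/(j - 8)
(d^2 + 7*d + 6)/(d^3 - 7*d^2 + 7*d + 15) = (d + 6)/(d^2 - 8*d + 15)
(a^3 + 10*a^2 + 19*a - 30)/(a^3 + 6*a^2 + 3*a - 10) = (a + 6)/(a + 2)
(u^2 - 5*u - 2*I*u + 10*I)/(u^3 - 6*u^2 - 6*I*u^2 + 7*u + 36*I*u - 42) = (u^2 - u*(5 + 2*I) + 10*I)/(u^3 - 6*u^2*(1 + I) + u*(7 + 36*I) - 42)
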